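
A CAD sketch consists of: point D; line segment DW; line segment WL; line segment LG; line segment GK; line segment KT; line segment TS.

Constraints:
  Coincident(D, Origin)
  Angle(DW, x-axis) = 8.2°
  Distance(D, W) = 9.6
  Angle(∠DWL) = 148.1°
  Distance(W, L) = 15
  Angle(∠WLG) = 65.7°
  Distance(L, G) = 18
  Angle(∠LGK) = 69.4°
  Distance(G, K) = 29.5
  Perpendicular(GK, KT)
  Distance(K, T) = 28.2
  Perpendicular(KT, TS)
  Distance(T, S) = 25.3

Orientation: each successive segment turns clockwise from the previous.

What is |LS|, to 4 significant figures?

11.55

D is at the origin; DW runs at 8.2° with length 9.6, so W = (9.502, 1.369). ∠DWL = 148.1° gives WL at -23.70° from the x-axis; with |WL| = 15.0, L = (23.24, -4.660). ∠WLG = 65.7° gives LG at -138.0° from the x-axis; with |LG| = 18.0, G = (9.860, -16.70). ∠LGK = 69.4° gives GK at 111.4° from the x-axis; with |GK| = 29.5, K = (-0.9037, 10.76). The perpendicularity gives KT at right angles to GK, so KT runs at 21.40°; with |KT| = 28.2, T = (25.35, 21.05). KT ⟂ TS, so TS runs at -68.60°; with |TS| = 25.3, S = (34.58, -2.504). Then |LS| = |S − L| = 11.55.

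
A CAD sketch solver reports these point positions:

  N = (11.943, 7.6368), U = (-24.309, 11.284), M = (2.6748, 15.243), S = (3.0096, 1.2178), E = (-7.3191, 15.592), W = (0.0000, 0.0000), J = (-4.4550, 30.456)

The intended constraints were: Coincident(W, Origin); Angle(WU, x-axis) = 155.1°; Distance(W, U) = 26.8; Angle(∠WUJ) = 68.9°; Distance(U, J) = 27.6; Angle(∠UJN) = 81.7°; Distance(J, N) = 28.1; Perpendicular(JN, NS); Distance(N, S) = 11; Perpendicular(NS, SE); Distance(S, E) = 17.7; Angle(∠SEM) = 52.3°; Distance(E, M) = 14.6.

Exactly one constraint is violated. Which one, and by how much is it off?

Distance(E, M) = 14.6 — off by 4.60.

W = (0.00, 0.00) ✓; WU at 155.1° ✓; |WU| = 26.80 ✓; ∠WUJ = 68.90° ✓; |UJ| = 27.60 ✓; ∠UJN = 81.70° ✓; |JN| = 28.10 ✓; ∠(JN, NS) = 90.00° ✓; |NS| = 11.00 ✓; ∠(NS, SE) = 90.00° ✓; |SE| = 17.70 ✓; ∠SEM = 52.30° ✓; |EM| = 10.00 ✗.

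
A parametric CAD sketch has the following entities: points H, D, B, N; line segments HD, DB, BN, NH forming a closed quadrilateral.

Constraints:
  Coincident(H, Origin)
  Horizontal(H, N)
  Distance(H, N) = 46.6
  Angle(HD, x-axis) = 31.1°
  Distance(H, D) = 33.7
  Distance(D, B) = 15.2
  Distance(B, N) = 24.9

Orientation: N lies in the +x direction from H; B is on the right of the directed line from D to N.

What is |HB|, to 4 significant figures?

22.33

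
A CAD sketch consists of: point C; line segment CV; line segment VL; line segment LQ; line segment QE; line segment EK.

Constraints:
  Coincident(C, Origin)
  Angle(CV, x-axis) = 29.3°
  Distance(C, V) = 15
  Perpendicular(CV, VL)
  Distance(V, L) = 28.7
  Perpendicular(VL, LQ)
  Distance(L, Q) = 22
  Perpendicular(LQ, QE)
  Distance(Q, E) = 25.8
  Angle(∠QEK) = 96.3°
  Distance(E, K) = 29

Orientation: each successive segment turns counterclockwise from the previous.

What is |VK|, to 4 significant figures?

6.831

C is at the origin; CV runs at 29.3° with length 15.0, so V = (13.08, 7.341). CV ⟂ VL, so VL runs at 119.3°; with |VL| = 28.7, L = (-0.9642, 32.37). VL is perpendicular to LQ, so LQ runs at -150.7°; with |LQ| = 22.0, Q = (-20.15, 21.60). LQ is perpendicular to QE, so QE runs at -60.70°; with |QE| = 25.8, E = (-7.524, -0.8967). ∠QEK = 96.3° gives EK at 23.00° from the x-axis; with |EK| = 29.0, K = (19.17, 10.43). Then |VK| = |K − V| = 6.831.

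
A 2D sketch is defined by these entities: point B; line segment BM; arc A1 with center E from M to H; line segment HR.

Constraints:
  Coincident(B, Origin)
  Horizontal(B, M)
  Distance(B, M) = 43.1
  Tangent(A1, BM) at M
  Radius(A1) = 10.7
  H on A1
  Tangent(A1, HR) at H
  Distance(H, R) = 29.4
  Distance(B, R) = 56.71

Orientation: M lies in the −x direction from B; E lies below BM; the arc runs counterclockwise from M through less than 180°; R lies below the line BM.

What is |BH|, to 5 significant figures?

54.832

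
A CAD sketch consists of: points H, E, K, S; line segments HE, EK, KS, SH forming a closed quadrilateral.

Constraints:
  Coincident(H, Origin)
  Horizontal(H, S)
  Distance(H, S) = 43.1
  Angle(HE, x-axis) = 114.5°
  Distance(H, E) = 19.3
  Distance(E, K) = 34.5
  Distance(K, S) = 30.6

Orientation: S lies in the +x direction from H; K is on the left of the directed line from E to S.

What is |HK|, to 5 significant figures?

35.918

Checks: |EK| = 34.50 ✓; |KS| = 30.60 ✓.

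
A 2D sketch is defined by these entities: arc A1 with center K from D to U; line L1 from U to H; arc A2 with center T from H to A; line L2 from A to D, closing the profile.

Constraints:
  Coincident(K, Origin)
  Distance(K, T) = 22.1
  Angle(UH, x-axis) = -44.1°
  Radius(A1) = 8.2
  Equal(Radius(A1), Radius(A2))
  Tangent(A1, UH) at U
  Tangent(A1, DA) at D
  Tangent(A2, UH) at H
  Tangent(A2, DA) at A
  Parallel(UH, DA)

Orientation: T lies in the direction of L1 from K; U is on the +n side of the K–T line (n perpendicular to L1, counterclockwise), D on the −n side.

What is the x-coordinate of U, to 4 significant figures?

5.706

The slot axis is L1's direction at -44.1°, so u = (cos -44.1°, sin -44.1°) = (0.7181, -0.6959) and n = (−sin -44.1°, cos -44.1°) = (0.6959, 0.7181). K is at the origin and T lies 22.1 along u from K, so T = 22.1·u = (15.87, -15.38). Tangency of A1 to both parallel lines with radius 8.2 puts U and D at K ± 8.2·n: U = (5.706, 5.889), D = (-5.706, -5.889). So U.x = 5.706.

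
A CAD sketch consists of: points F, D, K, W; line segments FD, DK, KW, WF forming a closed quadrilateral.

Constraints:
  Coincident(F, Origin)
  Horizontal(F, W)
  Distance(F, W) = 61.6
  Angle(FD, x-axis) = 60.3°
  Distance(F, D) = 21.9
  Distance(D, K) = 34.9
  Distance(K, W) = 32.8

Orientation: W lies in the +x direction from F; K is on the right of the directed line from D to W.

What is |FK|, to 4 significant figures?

31.92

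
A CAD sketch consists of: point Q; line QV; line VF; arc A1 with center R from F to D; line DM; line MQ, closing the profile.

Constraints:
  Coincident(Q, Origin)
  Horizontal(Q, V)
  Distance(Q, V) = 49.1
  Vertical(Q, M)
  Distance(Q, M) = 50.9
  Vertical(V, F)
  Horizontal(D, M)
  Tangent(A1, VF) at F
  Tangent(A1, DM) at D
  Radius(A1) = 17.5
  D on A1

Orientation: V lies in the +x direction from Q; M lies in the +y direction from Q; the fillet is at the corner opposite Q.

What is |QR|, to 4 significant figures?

45.98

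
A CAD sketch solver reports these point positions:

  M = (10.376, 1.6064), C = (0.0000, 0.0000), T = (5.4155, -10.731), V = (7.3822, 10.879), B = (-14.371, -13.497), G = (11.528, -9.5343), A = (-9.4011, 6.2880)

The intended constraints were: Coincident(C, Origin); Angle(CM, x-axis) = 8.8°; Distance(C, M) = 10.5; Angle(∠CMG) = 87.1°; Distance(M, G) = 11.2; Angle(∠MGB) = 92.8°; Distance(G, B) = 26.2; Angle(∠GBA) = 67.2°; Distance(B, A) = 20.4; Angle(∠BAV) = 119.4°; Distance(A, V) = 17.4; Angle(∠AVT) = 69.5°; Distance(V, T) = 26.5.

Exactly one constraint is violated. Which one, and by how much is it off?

Distance(V, T) = 26.5 — off by 4.80.

C = (0.00, 0.00) ✓; CM at 8.801° ✓; |CM| = 10.50 ✓; ∠CMG = 87.10° ✓; |MG| = 11.20 ✓; ∠MGB = 92.80° ✓; |GB| = 26.20 ✓; ∠GBA = 67.20° ✓; |BA| = 20.40 ✓; ∠BAV = 119.4° ✓; |AV| = 17.40 ✓; ∠AVT = 69.50° ✓; |VT| = 21.70 ✗.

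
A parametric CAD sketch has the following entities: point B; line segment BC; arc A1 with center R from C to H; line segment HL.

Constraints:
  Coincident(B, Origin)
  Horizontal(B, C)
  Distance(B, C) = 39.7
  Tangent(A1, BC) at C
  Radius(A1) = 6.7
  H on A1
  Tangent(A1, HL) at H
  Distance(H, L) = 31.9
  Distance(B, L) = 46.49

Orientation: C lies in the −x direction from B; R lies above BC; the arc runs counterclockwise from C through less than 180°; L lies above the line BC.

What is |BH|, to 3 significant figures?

33.6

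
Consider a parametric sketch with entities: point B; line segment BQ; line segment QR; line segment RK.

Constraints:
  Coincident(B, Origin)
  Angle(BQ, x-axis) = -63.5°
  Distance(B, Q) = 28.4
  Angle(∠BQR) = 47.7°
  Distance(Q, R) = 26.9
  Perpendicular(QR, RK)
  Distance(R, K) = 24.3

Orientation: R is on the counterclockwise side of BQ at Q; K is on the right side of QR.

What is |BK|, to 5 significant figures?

45.970

B is at the origin; BQ runs at -63.5° with length 28.4, so Q = 28.4·(cos -63.5°, sin -63.5°) = (12.672, -25.416). ∠BQR = 47.7°, so QR runs at -63.5° + (180° − 47.7°) = 68.800° from the x-axis; with |QR| = 26.9, R = Q + 26.9·(cos 68.800°, sin 68.800°) = (22.400, -0.33663). QR is perpendicular to RK; with |RK| = 24.3 on the right of QR, K = R + 24.3·(0.93232, -0.36162) = (45.055, -9.1241). Then |BK| = |K − B| = 45.970.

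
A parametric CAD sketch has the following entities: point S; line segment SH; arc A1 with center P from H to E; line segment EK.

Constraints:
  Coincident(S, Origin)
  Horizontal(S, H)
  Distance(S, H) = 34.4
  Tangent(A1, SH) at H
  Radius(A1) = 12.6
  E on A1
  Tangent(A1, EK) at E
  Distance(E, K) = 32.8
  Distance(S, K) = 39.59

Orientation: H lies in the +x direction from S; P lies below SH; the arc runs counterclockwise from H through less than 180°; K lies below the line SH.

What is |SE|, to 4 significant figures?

24.05

Checks: |PE| = 12.60 ✓; ∠(PE, EK) = 90.00° ✓; |EK| = 32.80 ✓; |SK| = 39.59 ✓.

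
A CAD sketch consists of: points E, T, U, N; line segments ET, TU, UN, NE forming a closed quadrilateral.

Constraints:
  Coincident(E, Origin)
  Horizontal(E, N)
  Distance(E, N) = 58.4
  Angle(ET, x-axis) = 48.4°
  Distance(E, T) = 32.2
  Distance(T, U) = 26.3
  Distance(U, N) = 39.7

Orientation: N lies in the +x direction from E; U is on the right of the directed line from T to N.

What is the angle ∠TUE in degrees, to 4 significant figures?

89.37°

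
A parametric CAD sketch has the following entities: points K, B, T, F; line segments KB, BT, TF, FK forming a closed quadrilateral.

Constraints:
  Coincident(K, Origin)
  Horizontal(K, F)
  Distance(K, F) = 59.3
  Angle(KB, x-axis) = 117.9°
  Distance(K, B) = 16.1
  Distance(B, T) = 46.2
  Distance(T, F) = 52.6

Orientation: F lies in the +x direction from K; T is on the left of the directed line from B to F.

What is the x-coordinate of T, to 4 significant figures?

28.75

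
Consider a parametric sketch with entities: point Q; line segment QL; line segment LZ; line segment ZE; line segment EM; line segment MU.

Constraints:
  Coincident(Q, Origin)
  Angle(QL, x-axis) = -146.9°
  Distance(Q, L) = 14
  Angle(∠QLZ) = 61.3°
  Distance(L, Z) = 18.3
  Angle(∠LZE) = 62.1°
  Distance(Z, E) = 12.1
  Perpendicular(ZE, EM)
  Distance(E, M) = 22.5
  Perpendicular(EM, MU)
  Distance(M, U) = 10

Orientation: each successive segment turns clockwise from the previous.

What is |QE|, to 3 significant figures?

6.12

Q is at the origin; QL runs at -146.9° with length 14.0, so L = (-11.7, -7.65). ∠QLZ = 61.3° gives LZ at 94.4° from the x-axis; with |LZ| = 18.3, Z = (-13.1, 10.6). ∠LZE = 62.1° gives ZE at -23.5° from the x-axis; with |ZE| = 12.1, E = (-2.04, 5.78). Then |QE| = |E − Q| = 6.12.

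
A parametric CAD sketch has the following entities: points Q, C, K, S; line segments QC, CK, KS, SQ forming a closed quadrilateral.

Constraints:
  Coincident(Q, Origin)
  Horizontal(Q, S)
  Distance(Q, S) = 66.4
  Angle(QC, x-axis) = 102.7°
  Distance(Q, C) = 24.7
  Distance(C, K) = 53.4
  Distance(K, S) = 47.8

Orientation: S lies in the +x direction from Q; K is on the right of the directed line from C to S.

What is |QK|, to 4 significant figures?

31.34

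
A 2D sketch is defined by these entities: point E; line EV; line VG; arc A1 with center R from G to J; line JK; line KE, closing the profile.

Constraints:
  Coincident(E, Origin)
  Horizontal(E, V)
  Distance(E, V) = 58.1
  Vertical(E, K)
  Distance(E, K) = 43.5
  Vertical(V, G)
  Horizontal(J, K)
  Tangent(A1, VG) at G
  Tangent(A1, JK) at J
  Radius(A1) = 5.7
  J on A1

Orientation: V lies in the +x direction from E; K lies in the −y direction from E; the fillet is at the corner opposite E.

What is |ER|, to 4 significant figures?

64.61

E is at the origin; EV is horizontal with |EV| = 58.1 and V on the +x side, so V = (58.10, 0.000). E and K share the same x with |EK| = 43.5 and K on the −y side, so K = (0.000, -43.50). The virtual corner opposite E is at (58.10, -43.50). Tangency of A1 to VG means the radius RG is perpendicular to VG and A1 meets JK tangentially, so RJ is at right angles to JK, with radius 5.7, so the center R sits 5.7 in from both sides at R = (52.40, -37.80). Then |ER| = |R − E| = 64.61.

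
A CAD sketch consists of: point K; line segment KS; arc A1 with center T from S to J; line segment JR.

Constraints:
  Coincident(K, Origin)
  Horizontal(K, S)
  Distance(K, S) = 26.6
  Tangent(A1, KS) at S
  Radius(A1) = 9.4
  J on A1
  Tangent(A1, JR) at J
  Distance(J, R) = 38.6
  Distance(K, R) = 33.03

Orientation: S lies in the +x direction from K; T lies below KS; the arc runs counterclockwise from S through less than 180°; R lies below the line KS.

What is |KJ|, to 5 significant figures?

19.746

Checks: |TS| = 9.400 ✓; |TJ| = 9.400 ✓; ∠(TJ, JR) = 90.00° ✓; |JR| = 38.60 ✓; |KR| = 33.03 ✓.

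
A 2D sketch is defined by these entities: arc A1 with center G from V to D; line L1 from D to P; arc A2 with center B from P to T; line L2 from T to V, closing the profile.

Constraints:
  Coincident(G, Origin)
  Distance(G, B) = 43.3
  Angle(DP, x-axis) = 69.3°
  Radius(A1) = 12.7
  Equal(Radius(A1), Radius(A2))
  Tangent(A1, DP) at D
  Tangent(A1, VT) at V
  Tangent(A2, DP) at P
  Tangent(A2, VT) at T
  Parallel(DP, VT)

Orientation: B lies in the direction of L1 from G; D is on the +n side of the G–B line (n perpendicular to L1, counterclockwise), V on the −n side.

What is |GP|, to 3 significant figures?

45.1

Tangency of A1 to both parallel lines with radius 12.7 puts D and V at G ± 12.7·n: D = (-11.9, 4.49), V = (11.9, -4.49). Equal radii place P and T the same way about B: P = B + 12.7·n = (3.43, 45.0), T = B − 12.7·n = (27.2, 36.0). Then |GP| = |P − G| = 45.1.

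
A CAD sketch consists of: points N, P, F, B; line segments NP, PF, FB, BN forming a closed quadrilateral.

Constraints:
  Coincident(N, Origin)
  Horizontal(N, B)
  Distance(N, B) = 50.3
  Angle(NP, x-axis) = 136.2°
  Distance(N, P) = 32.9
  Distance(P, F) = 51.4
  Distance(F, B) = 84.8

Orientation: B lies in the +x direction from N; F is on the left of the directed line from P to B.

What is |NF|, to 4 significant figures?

68.32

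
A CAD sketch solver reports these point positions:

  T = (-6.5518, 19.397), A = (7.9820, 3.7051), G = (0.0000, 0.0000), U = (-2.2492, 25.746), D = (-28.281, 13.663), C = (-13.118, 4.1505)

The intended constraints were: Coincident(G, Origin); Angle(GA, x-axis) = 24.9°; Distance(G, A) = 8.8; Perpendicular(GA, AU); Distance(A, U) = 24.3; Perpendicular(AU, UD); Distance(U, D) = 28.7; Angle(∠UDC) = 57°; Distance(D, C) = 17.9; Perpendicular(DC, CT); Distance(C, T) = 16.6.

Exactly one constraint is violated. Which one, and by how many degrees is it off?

Perpendicular(DC, CT) — off by 8.80°.

G = (0.00, 0.00) ✓; GA at 24.90° ✓; |GA| = 8.800 ✓; ∠(GA, AU) = 90.00° ✓; |AU| = 24.30 ✓; ∠(AU, UD) = 90.00° ✓; |UD| = 28.70 ✓; ∠UDC = 57.00° ✓; |DC| = 17.90 ✓; ∠(DC, CT) = 98.80° ✗; |CT| = 16.60 ✓.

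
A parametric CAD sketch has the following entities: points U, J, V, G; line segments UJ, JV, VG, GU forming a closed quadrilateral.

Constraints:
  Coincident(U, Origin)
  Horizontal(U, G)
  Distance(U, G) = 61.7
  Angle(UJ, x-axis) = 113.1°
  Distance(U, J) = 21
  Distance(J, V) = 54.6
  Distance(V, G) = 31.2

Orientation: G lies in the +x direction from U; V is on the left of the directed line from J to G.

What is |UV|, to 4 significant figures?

53.13

Checks: |JV| = 54.60 ✓; |VG| = 31.20 ✓.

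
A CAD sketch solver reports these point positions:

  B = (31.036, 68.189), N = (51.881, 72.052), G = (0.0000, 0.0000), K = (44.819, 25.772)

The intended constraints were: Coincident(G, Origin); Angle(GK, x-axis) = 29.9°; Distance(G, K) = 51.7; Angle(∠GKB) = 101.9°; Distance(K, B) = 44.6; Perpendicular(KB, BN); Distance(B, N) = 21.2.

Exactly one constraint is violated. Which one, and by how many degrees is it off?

Perpendicular(KB, BN) — off by 7.50°.

G = (0.00, 0.00) ✓; GK at 29.90° ✓; |GK| = 51.70 ✓; ∠GKB = 101.9° ✓; |KB| = 44.60 ✓; ∠(KB, BN) = 97.50° ✗; |BN| = 21.20 ✓.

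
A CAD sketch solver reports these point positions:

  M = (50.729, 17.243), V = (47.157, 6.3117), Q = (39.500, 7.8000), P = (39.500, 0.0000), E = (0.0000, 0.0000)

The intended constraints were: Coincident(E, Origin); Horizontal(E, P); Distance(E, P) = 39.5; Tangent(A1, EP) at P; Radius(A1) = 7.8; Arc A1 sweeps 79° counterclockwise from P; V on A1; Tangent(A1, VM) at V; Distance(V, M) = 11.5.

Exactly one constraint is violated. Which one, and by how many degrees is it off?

Tangent(A1, VM) at V — off by 7.10°.

E = (0.00, 0.00) ✓; E.y = 0.00, P.y = 0.00 ✓; |EP| = 39.50 ✓; ∠(QP, PE) = 90.00° ✓; |QP| = 7.800 ✓; bearing(Q→V) − bearing(Q→P) = 79.00° ✓; |QV| = 7.800 ✓; ∠(QV, VM) = 97.10° ✗; |VM| = 11.50 ✓.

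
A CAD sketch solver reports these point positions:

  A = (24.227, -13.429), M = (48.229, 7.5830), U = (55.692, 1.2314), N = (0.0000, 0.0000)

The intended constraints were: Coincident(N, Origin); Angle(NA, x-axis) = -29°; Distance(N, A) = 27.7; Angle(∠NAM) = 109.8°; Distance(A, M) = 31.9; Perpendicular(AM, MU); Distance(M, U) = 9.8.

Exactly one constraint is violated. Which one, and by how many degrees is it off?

Perpendicular(AM, MU) — off by 8.40°.

N = (0.00, 0.00) ✓; NA at -29.00° ✓; |NA| = 27.70 ✓; ∠NAM = 109.8° ✓; |AM| = 31.90 ✓; ∠(AM, MU) = 81.60° ✗; |MU| = 9.800 ✓.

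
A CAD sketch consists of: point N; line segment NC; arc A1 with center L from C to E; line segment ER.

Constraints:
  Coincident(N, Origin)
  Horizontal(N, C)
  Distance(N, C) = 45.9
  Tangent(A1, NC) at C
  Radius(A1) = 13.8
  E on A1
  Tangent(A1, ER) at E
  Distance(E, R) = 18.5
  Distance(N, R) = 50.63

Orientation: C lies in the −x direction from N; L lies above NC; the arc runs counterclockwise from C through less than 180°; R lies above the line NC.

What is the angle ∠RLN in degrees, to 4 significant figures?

83.08°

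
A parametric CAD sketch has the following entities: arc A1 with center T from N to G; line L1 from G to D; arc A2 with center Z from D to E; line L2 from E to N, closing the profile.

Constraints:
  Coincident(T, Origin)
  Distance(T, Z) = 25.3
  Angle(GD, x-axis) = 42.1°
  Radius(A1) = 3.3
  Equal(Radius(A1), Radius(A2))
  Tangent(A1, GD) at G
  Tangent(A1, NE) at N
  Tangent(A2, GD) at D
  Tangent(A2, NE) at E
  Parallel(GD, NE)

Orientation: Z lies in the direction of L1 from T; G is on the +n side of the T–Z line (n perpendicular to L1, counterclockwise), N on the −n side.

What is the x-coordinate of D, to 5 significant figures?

16.560

The slot axis is L1's direction at 42.1°, so u = (cos 42.1°, sin 42.1°) = (0.74198, 0.67043) and n = (−sin 42.1°, cos 42.1°) = (-0.67043, 0.74198). T is at the origin and Z lies 25.3 along u from T, so Z = 25.3·u = (18.772, 16.962). Tangency of A1 to both parallel lines with radius 3.3 puts G and N at T ± 3.3·n: G = (-2.2124, 2.4485), N = (2.2124, -2.4485). Equal radii place D and E the same way about Z: D = Z + 3.3·n = (16.560, 19.410), E = Z − 3.3·n = (20.984, 14.513). So D.x = 16.560.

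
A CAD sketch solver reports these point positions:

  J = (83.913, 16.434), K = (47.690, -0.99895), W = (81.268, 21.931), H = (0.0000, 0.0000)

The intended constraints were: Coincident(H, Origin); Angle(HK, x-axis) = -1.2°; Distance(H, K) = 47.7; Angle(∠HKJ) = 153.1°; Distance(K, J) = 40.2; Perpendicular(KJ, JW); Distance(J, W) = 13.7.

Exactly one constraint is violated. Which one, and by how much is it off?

Distance(J, W) = 13.7 — off by 7.60.

H = (0.00, 0.00) ✓; HK at -1.200° ✓; |HK| = 47.70 ✓; ∠HKJ = 153.1° ✓; |KJ| = 40.20 ✓; ∠(KJ, JW) = 90.00° ✓; |JW| = 6.100 ✗.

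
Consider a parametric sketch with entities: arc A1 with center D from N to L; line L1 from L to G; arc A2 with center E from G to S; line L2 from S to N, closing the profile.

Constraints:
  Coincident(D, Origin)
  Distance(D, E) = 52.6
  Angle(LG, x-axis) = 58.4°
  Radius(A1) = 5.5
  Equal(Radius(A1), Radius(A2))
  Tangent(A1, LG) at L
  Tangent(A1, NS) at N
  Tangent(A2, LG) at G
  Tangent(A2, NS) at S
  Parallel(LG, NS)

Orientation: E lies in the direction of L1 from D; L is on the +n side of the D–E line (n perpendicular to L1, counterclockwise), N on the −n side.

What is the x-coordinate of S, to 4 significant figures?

32.25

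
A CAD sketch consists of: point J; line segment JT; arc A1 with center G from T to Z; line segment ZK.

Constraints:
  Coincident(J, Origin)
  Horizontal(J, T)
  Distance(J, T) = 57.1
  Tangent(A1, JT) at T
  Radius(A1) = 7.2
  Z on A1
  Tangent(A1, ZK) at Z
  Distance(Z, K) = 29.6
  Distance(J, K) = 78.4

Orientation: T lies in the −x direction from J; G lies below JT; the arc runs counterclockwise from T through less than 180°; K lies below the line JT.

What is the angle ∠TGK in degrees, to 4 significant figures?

154.3°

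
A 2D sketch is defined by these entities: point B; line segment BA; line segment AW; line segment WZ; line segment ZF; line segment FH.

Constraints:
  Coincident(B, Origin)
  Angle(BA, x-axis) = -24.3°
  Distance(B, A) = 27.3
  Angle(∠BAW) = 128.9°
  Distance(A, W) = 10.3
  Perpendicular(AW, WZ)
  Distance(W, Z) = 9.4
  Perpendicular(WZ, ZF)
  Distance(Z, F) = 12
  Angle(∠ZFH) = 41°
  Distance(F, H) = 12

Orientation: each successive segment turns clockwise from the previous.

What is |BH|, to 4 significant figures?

31.45

WZ ⟂ ZF, so ZF runs at 104.6°; with |ZF| = 12.0, F = (15.36, -11.96). ∠ZFH = 41.0° gives FH at -34.40° from the x-axis; with |FH| = 12.0, H = (25.26, -18.74). Then |BH| = |H − B| = 31.45.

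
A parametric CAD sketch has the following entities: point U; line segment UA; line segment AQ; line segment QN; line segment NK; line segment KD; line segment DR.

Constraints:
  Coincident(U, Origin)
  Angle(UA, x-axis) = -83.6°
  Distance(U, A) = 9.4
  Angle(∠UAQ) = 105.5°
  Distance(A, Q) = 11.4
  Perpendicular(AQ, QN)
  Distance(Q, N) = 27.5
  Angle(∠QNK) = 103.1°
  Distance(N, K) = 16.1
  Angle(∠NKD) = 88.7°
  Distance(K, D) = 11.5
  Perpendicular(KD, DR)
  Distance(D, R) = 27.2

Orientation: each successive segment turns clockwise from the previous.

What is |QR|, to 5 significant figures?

16.709

U is at the origin; UA runs at -83.6° with length 9.4, so A = (1.0478, -9.3414). ∠UAQ = 105.5° gives AQ at -158.10° from the x-axis; with |AQ| = 11.4, Q = (-9.5295, -13.593). AQ ⟂ QN, so QN runs at 111.90°; with |QN| = 27.5, N = (-19.787, 11.922). ∠QNK = 103.1° gives NK at 35.000° from the x-axis; with |NK| = 16.1, K = (-6.5983, 21.157). ∠NKD = 88.7° gives KD at -56.300° from the x-axis; with |KD| = 11.5, D = (-0.21763, 11.589). KD ⟂ DR, so DR runs at -146.30°; with |DR| = 27.2, R = (-22.847, -3.5026). Then |QR| = |R − Q| = 16.709.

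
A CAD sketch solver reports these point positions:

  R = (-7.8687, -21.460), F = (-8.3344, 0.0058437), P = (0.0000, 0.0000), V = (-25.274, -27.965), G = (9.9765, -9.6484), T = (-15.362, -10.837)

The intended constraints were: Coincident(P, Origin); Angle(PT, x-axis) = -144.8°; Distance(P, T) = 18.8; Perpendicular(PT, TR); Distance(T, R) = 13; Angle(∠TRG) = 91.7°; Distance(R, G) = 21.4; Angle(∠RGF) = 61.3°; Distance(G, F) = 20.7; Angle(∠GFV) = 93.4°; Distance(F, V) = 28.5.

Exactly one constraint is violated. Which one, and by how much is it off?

Distance(F, V) = 28.5 — off by 4.20.

P = (0.00, 0.00) ✓; PT at -144.8° ✓; |PT| = 18.80 ✓; ∠(PT, TR) = 90.00° ✓; |TR| = 13.00 ✓; ∠TRG = 91.70° ✓; |RG| = 21.40 ✓; ∠RGF = 61.30° ✓; |GF| = 20.70 ✓; ∠GFV = 93.40° ✓; |FV| = 32.70 ✗.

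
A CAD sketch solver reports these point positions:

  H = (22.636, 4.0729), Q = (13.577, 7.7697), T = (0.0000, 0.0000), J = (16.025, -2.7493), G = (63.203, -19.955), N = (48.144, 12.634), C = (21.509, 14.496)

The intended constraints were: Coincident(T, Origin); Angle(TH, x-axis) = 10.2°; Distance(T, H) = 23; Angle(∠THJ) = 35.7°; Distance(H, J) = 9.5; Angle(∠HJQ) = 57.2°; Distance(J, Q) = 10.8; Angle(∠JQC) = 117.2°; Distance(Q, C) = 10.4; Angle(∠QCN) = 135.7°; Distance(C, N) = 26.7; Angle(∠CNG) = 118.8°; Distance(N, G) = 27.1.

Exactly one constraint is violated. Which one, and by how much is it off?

Distance(N, G) = 27.1 — off by 8.80.

T = (0.00, 0.00) ✓; TH at 10.20° ✓; |TH| = 23.00 ✓; ∠THJ = 35.70° ✓; |HJ| = 9.500 ✓; ∠HJQ = 57.20° ✓; |JQ| = 10.80 ✓; ∠JQC = 117.2° ✓; |QC| = 10.40 ✓; ∠QCN = 135.7° ✓; |CN| = 26.70 ✓; ∠CNG = 118.8° ✓; |NG| = 35.90 ✗.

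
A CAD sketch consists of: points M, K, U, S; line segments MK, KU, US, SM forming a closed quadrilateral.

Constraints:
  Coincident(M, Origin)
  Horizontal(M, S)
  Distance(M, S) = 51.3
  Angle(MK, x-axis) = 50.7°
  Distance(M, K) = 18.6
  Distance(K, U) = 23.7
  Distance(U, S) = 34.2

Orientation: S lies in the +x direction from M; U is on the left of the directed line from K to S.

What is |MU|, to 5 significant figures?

41.878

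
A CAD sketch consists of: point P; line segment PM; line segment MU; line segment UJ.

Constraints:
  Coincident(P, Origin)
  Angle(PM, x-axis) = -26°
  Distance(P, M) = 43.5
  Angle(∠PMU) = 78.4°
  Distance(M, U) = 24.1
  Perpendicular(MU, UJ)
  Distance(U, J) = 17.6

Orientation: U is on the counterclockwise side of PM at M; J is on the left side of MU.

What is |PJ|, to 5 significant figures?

29.348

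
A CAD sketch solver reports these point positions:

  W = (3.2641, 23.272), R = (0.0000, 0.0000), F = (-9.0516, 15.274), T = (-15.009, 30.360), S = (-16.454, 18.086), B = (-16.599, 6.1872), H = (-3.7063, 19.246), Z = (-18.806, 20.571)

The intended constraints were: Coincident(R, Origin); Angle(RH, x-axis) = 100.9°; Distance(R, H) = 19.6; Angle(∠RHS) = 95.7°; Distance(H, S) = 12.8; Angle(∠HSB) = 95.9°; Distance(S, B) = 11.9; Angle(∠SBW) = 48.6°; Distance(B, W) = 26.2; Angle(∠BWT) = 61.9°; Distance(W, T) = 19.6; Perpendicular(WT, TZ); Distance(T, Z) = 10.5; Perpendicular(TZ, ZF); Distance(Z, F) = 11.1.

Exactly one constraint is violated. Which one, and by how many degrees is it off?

Perpendicular(TZ, ZF) — off by 7.30°.

R = (0.00, 0.00) ✓; RH at 100.9° ✓; |RH| = 19.60 ✓; ∠RHS = 95.70° ✓; |HS| = 12.80 ✓; ∠HSB = 95.90° ✓; |SB| = 11.90 ✓; ∠SBW = 48.60° ✓; |BW| = 26.20 ✓; ∠BWT = 61.90° ✓; |WT| = 19.60 ✓; ∠(WT, TZ) = 90.00° ✓; |TZ| = 10.50 ✓; ∠(TZ, ZF) = 82.70° ✗; |ZF| = 11.10 ✓.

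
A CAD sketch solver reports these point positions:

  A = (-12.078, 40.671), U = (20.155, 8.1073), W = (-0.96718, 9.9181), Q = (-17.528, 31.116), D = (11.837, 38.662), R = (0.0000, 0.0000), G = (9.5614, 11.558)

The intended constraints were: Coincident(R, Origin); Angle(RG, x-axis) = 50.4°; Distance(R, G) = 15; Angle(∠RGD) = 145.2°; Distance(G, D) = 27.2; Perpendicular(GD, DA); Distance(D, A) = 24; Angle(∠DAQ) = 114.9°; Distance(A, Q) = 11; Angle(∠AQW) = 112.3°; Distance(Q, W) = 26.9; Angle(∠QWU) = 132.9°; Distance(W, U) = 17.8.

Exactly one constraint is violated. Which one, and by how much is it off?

Distance(W, U) = 17.8 — off by 3.40.

R = (0.00, 0.00) ✓; RG at 50.40° ✓; |RG| = 15.00 ✓; ∠RGD = 145.2° ✓; |GD| = 27.20 ✓; ∠(GD, DA) = 90.00° ✓; |DA| = 24.00 ✓; ∠DAQ = 114.9° ✓; |AQ| = 11.00 ✓; ∠AQW = 112.3° ✓; |QW| = 26.90 ✓; ∠QWU = 132.9° ✓; |WU| = 21.20 ✗.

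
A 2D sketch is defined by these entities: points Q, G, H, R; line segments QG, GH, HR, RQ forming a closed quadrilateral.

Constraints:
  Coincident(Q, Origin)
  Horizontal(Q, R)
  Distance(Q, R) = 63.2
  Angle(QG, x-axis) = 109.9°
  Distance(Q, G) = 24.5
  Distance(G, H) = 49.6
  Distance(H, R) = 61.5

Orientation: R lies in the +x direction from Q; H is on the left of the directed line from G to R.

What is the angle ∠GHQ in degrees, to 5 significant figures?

22.485°

Q is at the origin; QR is horizontal with |QR| = 63.2 and R in +x, so R = (63.2, 0). QG runs at 109.9° with |QG| = 24.5, so G = (-8.3393, 23.037). H is determined by |GH| = 49.6 and |HR| = 61.5 together: it lies at the intersection of circle(G, 49.6) and circle(R, 61.5). With |GR| = 75.157, the foot of the radical line on GR is 28.783 from G and the perpendicular offset is √(49.6² − 28.783²) = 40.394. Taking the left-of-GR solution: H = (31.440, 52.664).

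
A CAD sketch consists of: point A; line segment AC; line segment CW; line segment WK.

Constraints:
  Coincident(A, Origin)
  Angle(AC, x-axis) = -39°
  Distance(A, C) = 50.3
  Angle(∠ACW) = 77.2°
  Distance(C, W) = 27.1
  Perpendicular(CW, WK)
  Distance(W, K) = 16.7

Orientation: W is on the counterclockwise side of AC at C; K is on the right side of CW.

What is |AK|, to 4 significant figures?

67.66

A is at the origin; AC runs at -39.0° with length 50.3, so C = 50.3·(cos -39.0°, sin -39.0°) = (39.09, -31.65). ∠ACW = 77.2°, so CW runs at -39.0° + (180° − 77.2°) = 63.80° from the x-axis; with |CW| = 27.1, W = C + 27.1·(cos 63.80°, sin 63.80°) = (51.06, -7.339). The perpendicularity gives WK at right angles to CW; with |WK| = 16.7 on the right of CW, K = W + 16.7·(0.8973, -0.4415) = (66.04, -14.71). Then |AK| = |K − A| = 67.66.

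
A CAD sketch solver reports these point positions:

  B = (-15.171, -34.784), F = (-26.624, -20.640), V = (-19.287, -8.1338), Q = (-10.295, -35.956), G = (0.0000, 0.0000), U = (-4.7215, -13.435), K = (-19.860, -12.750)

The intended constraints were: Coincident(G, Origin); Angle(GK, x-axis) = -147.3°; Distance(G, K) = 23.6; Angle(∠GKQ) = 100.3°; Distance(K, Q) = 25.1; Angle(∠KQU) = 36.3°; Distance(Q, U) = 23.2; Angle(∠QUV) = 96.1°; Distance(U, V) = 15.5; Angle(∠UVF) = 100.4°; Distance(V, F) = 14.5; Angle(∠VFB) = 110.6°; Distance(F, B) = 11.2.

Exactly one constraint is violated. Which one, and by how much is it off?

Distance(F, B) = 11.2 — off by 7.00.

G = (0.00, 0.00) ✓; GK at -147.3° ✓; |GK| = 23.60 ✓; ∠GKQ = 100.3° ✓; |KQ| = 25.10 ✓; ∠KQU = 36.30° ✓; |QU| = 23.20 ✓; ∠QUV = 96.10° ✓; |UV| = 15.50 ✓; ∠UVF = 100.4° ✓; |VF| = 14.50 ✓; ∠VFB = 110.6° ✓; |FB| = 18.20 ✗.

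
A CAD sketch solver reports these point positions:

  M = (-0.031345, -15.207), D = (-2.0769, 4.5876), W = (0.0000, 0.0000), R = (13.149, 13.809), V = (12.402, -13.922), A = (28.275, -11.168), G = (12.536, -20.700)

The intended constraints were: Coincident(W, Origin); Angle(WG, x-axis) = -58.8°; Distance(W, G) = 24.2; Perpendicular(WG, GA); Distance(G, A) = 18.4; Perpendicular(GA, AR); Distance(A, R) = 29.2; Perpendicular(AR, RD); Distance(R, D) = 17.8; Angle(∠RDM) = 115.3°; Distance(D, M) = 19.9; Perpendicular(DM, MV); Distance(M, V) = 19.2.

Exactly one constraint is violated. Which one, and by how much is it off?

Distance(M, V) = 19.2 — off by 6.70.

W = (0.00, 0.00) ✓; WG at -58.80° ✓; |WG| = 24.20 ✓; ∠(WG, GA) = 90.00° ✓; |GA| = 18.40 ✓; ∠(GA, AR) = 90.00° ✓; |AR| = 29.20 ✓; ∠(AR, RD) = 90.00° ✓; |RD| = 17.80 ✓; ∠RDM = 115.3° ✓; |DM| = 19.90 ✓; ∠(DM, MV) = 90.00° ✓; |MV| = 12.50 ✗.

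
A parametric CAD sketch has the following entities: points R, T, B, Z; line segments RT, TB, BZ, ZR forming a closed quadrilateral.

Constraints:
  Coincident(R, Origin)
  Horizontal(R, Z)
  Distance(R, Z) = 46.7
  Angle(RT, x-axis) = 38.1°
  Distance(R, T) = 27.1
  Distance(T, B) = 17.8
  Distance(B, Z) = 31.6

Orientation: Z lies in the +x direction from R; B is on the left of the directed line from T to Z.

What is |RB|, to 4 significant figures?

44.85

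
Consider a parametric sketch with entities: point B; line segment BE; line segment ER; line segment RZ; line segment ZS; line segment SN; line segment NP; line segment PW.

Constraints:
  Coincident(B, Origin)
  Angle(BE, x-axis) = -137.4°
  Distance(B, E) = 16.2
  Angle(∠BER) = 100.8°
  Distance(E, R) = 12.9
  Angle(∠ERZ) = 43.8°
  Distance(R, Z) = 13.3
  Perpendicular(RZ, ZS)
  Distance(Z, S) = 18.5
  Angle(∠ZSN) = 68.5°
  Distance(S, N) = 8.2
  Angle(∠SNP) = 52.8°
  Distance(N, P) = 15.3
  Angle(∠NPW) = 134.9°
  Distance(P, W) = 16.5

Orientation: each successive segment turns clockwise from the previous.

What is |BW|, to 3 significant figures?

17.1

∠SNP = 52.8° gives NP at 38.5° from the x-axis; with |NP| = 15.3, P = (-2.74, -8.41). ∠NPW = 134.9° gives PW at -6.60° from the x-axis; with |PW| = 16.5, W = (13.7, -10.3). Then |BW| = |W − B| = 17.1.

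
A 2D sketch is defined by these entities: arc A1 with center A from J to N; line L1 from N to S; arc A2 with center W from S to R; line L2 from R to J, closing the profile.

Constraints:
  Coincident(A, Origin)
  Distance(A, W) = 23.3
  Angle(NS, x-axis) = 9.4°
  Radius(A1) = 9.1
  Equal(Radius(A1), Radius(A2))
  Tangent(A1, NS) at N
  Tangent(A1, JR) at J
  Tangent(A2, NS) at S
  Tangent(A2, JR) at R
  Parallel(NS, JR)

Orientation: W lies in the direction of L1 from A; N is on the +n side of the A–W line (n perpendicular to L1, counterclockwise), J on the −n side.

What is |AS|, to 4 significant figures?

25.01

The slot axis is L1's direction at 9.4°, so u = (cos 9.4°, sin 9.4°) = (0.9866, 0.1633) and n = (−sin 9.4°, cos 9.4°) = (-0.1633, 0.9866). A is at the origin and W lies 23.3 along u from A, so W = 23.3·u = (22.99, 3.805). Tangency of A1 to both parallel lines with radius 9.1 puts N and J at A ± 9.1·n: N = (-1.486, 8.978), J = (1.486, -8.978). Equal radii place S and R the same way about W: S = W + 9.1·n = (21.50, 12.78), R = W − 9.1·n = (24.47, -5.172). Then |AS| = |S − A| = 25.01.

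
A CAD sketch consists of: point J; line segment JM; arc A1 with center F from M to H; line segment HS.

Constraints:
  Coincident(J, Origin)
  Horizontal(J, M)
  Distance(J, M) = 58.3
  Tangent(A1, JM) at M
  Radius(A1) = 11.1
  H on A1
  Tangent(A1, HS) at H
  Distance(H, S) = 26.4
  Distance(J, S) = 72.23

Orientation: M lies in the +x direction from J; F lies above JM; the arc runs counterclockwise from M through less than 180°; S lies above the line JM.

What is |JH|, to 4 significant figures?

70.36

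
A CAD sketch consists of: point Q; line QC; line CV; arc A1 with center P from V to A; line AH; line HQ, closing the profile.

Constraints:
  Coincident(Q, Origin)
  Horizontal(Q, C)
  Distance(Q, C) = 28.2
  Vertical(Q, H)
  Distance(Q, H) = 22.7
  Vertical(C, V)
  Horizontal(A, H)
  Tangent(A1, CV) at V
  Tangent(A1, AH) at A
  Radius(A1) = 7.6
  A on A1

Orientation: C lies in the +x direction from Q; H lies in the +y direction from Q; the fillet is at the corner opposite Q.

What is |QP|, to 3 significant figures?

25.5

Q and H share the same x with |QH| = 22.7 and H on the +y side, so H = (0.00, 22.7). The virtual corner opposite Q is at (28.2, 22.7). A1 meets CV tangentially, so PV is at right angles to CV and since A1 is tangent to AH there, PA ⟂ AH, with radius 7.6, so the center P sits 7.6 in from both sides at P = (20.6, 15.1). Then |QP| = |P − Q| = 25.5.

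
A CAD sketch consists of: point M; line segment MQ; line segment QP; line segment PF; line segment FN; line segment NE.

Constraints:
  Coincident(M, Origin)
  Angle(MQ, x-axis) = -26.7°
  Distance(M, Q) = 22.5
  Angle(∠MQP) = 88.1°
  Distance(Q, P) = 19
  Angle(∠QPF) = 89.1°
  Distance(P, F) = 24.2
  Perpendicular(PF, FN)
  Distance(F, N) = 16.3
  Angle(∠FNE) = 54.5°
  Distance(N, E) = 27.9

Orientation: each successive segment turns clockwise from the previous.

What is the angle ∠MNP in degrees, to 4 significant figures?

82.18°

∠QPF = 89.1° gives PF at 150.5° from the x-axis; with |PF| = 24.2, F = (-10.06, -14.87). PF is perpendicular to FN, so FN runs at 60.50°; with |FN| = 16.3, N = (-2.030, -0.6879). Then cos ∠MNP = NM·NP / (|NM||NP|), giving 82.18°.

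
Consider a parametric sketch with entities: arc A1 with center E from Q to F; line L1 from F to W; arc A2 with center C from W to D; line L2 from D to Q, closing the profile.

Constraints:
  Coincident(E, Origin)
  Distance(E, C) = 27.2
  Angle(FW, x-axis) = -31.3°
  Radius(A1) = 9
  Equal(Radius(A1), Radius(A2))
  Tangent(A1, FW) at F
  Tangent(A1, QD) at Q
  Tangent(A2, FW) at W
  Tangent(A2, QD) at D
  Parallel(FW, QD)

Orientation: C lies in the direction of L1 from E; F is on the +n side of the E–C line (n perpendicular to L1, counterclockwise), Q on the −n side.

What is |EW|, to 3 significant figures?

28.7

The slot axis is L1's direction at -31.3°, so u = (cos -31.3°, sin -31.3°) = (0.854, -0.520) and n = (−sin -31.3°, cos -31.3°) = (0.520, 0.854). E is at the origin and C lies 27.2 along u from E, so C = 27.2·u = (23.2, -14.1). Tangency of A1 to both parallel lines with radius 9.0 puts F and Q at E ± 9.0·n: F = (4.68, 7.69), Q = (-4.68, -7.69). Equal radii place W and D the same way about C: W = C + 9.0·n = (27.9, -6.44), D = C − 9.0·n = (18.6, -21.8). Then |EW| = |W − E| = 28.7.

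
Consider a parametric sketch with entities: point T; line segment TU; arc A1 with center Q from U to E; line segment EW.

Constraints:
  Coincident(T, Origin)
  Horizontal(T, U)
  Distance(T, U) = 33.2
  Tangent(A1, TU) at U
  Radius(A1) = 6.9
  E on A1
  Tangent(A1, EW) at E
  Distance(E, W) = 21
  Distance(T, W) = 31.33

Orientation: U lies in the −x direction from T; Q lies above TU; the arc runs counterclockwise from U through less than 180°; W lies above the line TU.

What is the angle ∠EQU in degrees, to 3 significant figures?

70.5°

T is at the origin; T and U share the same y with |TU| = 33.2 and U on the −x side, so U = (-33.2, 0.00). Since A1 is tangent to TU there, QU ⟂ TU, so Q = U + (0, 6.9) = (-33.2, 6.90). Since QE ⟂ EW (tangency), |QW| = √(6.9² + 21.0²) = 22.1 regardless of where E sits on A1. So W lies on both circle(T, 31.33) and circle(Q, 22.1); the above-TU intersection is W = (-19.7, 24.4). E is the foot of the tangent from W: E = (-26.7, 4.59).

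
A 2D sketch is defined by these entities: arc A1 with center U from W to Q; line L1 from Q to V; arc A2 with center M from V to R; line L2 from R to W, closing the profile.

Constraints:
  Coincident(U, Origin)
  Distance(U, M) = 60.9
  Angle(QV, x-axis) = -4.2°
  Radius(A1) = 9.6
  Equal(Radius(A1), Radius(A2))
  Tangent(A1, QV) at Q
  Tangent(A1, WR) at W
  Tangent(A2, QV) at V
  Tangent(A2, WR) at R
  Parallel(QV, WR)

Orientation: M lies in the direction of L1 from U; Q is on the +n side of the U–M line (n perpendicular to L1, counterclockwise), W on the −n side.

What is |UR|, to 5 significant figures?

61.652

Tangency of A1 to both parallel lines with radius 9.6 puts Q and W at U ± 9.6·n: Q = (0.70309, 9.5742), W = (-0.70309, -9.5742). Equal radii place V and R the same way about M: V = M + 9.6·n = (61.440, 5.1140), R = M − 9.6·n = (60.033, -14.034). Then |UR| = |R − U| = 61.652.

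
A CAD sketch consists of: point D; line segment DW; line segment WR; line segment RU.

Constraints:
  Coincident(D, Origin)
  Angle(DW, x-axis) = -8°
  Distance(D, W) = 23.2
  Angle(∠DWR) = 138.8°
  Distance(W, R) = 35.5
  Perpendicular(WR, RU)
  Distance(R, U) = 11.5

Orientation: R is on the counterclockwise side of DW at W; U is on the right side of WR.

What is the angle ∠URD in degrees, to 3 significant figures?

106°

D is at the origin; DW runs at -8.0° with length 23.2, so W = 23.2·(cos -8.0°, sin -8.0°) = (23.0, -3.23). ∠DWR = 138.8°, so WR runs at -8.0° + (180° − 138.8°) = 33.2° from the x-axis; with |WR| = 35.5, R = W + 35.5·(cos 33.2°, sin 33.2°) = (52.7, 16.2). The perpendicularity gives RU at right angles to WR; with |RU| = 11.5 on the right of WR, U = R + 11.5·(0.548, -0.837) = (59.0, 6.59). Then cos ∠URD = RU·RD / (|RU||RD|), giving 106°.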